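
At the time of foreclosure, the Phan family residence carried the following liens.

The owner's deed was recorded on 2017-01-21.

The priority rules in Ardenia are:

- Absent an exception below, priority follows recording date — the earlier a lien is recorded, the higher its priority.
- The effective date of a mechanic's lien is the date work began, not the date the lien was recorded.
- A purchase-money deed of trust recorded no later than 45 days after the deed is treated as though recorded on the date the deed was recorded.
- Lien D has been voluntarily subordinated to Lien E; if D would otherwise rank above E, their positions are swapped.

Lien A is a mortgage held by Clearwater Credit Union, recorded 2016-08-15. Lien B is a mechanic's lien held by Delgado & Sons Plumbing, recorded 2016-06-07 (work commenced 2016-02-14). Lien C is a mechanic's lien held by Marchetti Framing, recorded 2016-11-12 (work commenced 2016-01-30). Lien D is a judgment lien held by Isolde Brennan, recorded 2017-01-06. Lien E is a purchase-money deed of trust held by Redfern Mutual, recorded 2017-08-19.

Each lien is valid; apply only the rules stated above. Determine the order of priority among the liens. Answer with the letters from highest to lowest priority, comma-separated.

Adjusting effective dates: B relates back to 2016-02-14 (work commenced); C relates back to 2016-01-30 (work commenced); E was recorded 210 days after the deed — beyond 45 days — so no relation-back applies.
By effective date, earliest first: C (2016-01-30), B (2016-02-14), A (2016-08-15), D (2017-01-06), E (2017-08-19).
D is senior to E before the subordination, so the two trade places.

C, B, A, E, D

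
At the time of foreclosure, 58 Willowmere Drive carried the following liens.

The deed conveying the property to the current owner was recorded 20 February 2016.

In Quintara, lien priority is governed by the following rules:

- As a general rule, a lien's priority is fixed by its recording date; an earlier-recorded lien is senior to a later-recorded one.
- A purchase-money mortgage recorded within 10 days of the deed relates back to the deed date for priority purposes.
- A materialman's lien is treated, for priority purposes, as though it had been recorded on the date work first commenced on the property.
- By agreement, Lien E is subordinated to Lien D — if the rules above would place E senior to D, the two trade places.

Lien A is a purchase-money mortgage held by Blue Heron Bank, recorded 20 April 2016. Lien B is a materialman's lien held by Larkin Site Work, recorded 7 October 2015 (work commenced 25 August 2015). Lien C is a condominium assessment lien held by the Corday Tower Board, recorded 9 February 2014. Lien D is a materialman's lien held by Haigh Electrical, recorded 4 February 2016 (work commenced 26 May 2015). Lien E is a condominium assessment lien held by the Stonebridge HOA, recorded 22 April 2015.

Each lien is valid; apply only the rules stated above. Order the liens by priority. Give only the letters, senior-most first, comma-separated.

Effective dates: A was recorded 60 days after the deed, outside the 10-day window, so it keeps its recording date; B's effective date is 25 August 2015, when work began; D's effective date is 26 May 2015, when work began.
By effective date, earliest first: C (9 February 2014), E (22 April 2015), D (26 May 2015), B (25 August 2015), A (20 April 2016).
E would otherwise be senior to D, so under the subordination agreement E and D exchange positions.

C, D, E, B, A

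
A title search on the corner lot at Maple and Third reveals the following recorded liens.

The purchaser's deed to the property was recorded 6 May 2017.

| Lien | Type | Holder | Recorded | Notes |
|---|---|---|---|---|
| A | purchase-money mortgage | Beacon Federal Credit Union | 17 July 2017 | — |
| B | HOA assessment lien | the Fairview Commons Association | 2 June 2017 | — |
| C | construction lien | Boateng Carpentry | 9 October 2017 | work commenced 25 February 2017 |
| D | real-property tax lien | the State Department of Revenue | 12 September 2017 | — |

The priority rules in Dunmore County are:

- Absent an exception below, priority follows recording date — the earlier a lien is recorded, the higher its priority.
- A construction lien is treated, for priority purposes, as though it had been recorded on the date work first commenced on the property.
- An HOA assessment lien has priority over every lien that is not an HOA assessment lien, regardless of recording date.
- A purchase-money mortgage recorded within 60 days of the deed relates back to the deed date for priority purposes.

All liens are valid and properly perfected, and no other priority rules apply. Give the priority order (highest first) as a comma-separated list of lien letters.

B, C, A, D

First, effective dates: A was recorded 72 days after the deed, outside the 60-day window, so it keeps its recording date; C relates back to 25 February 2017 (work commenced).
As an HOA assessment lien, B is senior to every other lien.
Remaining liens by effective date: C (25 February 2017), A (17 July 2017), D (12 September 2017).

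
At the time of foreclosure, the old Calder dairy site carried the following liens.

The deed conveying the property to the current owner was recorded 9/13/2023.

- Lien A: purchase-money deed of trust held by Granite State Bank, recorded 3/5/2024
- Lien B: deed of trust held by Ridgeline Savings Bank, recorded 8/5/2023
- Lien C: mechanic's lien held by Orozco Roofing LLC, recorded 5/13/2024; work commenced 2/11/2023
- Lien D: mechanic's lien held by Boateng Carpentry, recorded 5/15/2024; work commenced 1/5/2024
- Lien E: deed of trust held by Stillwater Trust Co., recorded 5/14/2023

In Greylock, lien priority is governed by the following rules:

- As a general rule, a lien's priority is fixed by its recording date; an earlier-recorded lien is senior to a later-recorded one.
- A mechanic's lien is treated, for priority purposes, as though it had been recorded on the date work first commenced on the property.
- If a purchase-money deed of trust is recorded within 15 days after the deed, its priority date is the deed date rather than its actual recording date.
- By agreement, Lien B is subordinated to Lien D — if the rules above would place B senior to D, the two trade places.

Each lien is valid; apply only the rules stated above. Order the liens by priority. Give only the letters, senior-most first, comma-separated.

C, E, D, B, A

Effective dates after the stated exceptions: A missed the 15-day window (174 days after the deed), so its recording date stands; C is treated as recorded 2/11/2023, the work-commencement date; D is treated as recorded 1/5/2024, the work-commencement date.
By effective date: C (2/11/2023), E (5/14/2023), B (8/5/2023), D (1/5/2024), A (3/5/2024).
B is senior to D before the subordination, so the two trade places.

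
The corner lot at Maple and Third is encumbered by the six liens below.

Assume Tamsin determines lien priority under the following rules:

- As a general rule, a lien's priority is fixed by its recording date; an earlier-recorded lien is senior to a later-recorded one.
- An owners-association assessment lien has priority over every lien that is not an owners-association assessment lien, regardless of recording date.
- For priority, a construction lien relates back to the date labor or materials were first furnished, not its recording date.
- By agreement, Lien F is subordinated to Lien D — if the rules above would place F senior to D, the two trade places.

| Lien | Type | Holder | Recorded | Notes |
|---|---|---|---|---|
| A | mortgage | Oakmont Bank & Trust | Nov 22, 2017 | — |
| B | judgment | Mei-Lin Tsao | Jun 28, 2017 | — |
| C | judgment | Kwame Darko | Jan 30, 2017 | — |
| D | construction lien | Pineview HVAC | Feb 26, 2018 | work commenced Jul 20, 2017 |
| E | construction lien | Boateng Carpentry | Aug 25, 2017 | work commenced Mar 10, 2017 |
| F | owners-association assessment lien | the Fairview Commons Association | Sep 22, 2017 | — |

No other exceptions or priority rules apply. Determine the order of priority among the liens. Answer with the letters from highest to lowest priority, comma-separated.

D, C, E, B, F, A

First, effective dates: D is treated as recorded Jul 20, 2017, the work-commencement date; E relates back to Mar 10, 2017 (work commenced).
As an owners-association assessment lien, F is senior to every other lien.
Remaining liens by effective date: C (Jan 30, 2017), E (Mar 10, 2017), B (Jun 28, 2017), D (Jul 20, 2017), A (Nov 22, 2017).
F is senior to D before the subordination, so the two trade places.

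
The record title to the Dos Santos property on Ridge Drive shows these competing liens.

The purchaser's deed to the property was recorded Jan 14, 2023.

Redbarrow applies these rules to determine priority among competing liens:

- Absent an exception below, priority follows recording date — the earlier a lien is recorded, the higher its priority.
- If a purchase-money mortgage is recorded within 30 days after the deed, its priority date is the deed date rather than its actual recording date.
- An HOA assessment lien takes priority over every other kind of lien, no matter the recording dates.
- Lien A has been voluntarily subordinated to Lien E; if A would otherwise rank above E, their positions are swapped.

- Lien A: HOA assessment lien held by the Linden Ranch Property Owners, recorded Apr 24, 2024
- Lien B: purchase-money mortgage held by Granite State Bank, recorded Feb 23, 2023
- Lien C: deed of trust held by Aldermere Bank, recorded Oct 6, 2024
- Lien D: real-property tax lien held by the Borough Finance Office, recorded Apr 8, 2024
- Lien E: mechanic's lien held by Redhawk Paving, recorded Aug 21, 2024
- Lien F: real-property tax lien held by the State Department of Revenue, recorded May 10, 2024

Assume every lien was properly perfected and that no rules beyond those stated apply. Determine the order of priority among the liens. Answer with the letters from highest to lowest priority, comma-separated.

First, effective dates: B missed the 30-day window (40 days after the deed), so its recording date stands.
A, as an HOA assessment lien, has superpriority and ranks first.
Among the remaining liens, by effective date: B (Feb 23, 2023), D (Apr 8, 2024), F (May 10, 2024), E (Aug 21, 2024), C (Oct 6, 2024).
A would otherwise be senior to E, so under the subordination agreement A and E exchange positions.

E, B, D, F, A, C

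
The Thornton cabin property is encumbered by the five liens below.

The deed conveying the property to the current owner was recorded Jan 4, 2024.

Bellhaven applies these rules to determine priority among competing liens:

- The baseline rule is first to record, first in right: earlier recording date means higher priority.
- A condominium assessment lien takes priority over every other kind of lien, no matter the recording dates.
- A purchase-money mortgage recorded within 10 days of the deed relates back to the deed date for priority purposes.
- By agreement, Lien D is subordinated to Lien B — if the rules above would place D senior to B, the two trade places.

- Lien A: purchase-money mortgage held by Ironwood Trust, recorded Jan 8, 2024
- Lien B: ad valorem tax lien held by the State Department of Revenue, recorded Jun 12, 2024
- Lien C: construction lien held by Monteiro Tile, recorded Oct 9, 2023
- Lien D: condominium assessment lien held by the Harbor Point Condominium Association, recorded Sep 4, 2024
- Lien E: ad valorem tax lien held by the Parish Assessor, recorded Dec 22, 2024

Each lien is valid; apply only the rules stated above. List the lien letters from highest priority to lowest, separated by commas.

Effective dates after the stated exceptions: A was recorded within the 10-day window, so its effective date is the deed date Jan 4, 2024.
D is a condominium assessment lien, so it outranks all other liens regardless of date.
Ordering the rest by effective date: C (Oct 9, 2023), A (Jan 4, 2024), B (Jun 12, 2024), E (Dec 22, 2024).
D would otherwise be senior to B, so under the subordination agreement D and B exchange positions.

B, C, A, D, E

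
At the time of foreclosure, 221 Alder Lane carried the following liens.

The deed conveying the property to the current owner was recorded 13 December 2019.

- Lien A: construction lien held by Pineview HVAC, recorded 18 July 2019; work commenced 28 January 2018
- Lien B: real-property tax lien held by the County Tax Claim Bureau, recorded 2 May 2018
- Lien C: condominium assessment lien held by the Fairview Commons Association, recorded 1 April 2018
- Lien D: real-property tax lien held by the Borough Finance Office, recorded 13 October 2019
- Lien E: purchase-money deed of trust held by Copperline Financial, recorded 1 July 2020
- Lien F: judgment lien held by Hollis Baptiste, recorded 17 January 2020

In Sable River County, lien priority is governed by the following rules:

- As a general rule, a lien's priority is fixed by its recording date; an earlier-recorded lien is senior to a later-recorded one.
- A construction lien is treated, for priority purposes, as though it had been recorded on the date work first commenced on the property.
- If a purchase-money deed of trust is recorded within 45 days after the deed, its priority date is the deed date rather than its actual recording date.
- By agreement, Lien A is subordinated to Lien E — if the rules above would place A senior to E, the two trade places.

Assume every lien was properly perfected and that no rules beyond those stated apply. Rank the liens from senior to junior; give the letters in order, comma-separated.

Effective dates after the stated exceptions: A is treated as recorded 28 January 2018, the work-commencement date; E was recorded 201 days after the deed — beyond 45 days — so no relation-back applies.
Ordering by effective date: A (28 January 2018), C (1 April 2018), B (2 May 2018), D (13 October 2019), F (17 January 2020), E (1 July 2020).
The subordination applies — A was senior to E — so A and E swap.

E, C, B, D, F, A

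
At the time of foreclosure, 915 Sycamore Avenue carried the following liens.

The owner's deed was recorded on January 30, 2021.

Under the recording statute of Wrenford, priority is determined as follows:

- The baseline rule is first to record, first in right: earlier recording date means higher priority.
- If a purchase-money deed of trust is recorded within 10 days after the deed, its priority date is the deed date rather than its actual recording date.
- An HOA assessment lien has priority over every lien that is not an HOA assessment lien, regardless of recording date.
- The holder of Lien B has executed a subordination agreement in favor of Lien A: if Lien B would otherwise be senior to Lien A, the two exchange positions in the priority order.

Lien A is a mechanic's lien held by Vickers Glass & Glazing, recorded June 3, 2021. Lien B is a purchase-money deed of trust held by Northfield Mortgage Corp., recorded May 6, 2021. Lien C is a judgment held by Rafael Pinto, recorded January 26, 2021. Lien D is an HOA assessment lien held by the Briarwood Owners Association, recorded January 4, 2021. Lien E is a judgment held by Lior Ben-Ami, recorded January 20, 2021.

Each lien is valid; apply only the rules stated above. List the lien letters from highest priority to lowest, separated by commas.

Effective dates: B missed the 10-day window (96 days after the deed), so its recording date stands.
As an HOA assessment lien, D is senior to every other lien.
Among the remaining liens, by effective date: E (January 20, 2021), C (January 26, 2021), B (May 6, 2021), A (June 3, 2021).
Because B would otherwise rank above A, the subordination swaps them.

D, E, C, A, B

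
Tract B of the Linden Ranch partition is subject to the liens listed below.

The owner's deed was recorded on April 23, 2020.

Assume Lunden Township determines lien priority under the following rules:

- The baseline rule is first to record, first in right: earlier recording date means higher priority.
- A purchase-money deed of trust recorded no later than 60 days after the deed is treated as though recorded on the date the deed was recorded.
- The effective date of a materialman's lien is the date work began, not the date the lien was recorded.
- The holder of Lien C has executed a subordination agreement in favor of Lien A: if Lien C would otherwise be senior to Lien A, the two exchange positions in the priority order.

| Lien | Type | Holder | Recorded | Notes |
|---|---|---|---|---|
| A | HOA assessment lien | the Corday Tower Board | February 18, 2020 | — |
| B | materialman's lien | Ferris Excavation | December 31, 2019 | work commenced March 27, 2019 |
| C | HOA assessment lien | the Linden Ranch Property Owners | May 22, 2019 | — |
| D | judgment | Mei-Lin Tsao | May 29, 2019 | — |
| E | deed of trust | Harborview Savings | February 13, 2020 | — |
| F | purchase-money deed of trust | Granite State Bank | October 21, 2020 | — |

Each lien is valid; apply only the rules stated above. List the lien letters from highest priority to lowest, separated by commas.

Adjusting effective dates: B relates back to March 27, 2019 (work commenced); F was recorded 181 days after the deed — beyond 60 days — so no relation-back applies.
Sorted by effective date: B (March 27, 2019), C (May 22, 2019), D (May 29, 2019), E (February 13, 2020), A (February 18, 2020), F (October 21, 2020).
Because C would otherwise rank above A, the subordination swaps them.

B, A, D, E, C, F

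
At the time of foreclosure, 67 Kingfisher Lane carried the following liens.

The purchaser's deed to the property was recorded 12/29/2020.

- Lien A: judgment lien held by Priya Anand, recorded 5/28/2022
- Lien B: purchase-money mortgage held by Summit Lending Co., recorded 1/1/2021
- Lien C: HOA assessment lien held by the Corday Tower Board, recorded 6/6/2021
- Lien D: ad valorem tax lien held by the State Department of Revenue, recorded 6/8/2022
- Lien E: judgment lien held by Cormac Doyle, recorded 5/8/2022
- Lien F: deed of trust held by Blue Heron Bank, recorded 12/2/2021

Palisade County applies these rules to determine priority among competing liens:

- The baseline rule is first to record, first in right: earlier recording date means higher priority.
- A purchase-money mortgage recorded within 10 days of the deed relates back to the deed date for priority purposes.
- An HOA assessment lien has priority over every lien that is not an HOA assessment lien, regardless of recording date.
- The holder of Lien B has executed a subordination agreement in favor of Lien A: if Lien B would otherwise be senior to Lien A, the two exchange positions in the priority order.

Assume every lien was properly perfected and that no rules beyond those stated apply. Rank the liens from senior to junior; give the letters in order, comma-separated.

Adjusting effective dates: B relates back to the deed date 12/29/2020.
As an HOA assessment lien, C is senior to every other lien.
Among the remaining liens, by effective date: B (12/29/2020), F (12/2/2021), E (5/8/2022), A (5/28/2022), D (6/8/2022).
B would otherwise be senior to A, so under the subordination agreement B and A exchange positions.

C, A, F, E, B, D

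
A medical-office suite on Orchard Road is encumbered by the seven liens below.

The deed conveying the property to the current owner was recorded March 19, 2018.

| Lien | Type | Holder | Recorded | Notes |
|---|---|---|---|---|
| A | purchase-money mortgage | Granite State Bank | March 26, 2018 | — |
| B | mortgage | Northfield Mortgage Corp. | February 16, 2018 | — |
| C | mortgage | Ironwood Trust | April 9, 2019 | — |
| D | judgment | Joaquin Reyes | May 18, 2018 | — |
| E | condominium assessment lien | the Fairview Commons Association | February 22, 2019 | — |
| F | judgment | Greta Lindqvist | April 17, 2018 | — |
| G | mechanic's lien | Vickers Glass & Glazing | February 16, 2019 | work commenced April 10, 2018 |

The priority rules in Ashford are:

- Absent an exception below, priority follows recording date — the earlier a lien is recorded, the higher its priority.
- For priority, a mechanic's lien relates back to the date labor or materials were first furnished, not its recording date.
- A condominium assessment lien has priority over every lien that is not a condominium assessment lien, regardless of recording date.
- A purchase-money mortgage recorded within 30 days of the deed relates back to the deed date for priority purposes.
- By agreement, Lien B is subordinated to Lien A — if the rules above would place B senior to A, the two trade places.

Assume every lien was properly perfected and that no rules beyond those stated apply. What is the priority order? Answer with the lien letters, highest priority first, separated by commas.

First, effective dates: A relates back to the deed date March 19, 2018; G's effective date is April 10, 2018, when work began.
E, as a condominium assessment lien, has superpriority and ranks first.
The other liens, earliest effective date first: B (February 16, 2018), A (March 19, 2018), G (April 10, 2018), F (April 17, 2018), D (May 18, 2018), C (April 9, 2019).
B would otherwise be senior to A, so under the subordination agreement B and A exchange positions.

E, A, B, G, F, D, C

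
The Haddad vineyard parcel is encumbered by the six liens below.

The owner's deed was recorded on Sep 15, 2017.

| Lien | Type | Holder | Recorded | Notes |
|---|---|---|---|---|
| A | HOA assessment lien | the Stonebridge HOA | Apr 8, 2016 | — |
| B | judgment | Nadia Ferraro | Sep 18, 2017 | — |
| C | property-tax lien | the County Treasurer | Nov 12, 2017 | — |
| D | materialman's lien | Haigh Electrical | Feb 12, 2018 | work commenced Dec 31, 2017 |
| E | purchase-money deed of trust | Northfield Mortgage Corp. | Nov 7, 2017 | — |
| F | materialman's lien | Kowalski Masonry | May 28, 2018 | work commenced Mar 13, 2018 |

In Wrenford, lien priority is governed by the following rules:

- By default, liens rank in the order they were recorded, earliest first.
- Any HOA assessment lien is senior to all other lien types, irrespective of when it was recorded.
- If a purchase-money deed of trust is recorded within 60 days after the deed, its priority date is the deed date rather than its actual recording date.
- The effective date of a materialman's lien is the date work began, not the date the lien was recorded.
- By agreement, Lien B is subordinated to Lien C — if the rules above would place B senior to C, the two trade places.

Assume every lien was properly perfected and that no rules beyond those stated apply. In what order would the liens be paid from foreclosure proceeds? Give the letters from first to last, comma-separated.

A, E, C, B, D, F

Adjusting effective dates: D relates back to Dec 31, 2017 (work commenced); E was recorded within the 60-day window, so its effective date is the deed date Sep 15, 2017; F relates back to Mar 13, 2018 (work commenced).
A is an HOA assessment lien, so it outranks all other liens regardless of date.
Remaining liens by effective date: E (Sep 15, 2017), B (Sep 18, 2017), C (Nov 12, 2017), D (Dec 31, 2017), F (Mar 13, 2018).
B would otherwise be senior to C, so under the subordination agreement B and C exchange positions.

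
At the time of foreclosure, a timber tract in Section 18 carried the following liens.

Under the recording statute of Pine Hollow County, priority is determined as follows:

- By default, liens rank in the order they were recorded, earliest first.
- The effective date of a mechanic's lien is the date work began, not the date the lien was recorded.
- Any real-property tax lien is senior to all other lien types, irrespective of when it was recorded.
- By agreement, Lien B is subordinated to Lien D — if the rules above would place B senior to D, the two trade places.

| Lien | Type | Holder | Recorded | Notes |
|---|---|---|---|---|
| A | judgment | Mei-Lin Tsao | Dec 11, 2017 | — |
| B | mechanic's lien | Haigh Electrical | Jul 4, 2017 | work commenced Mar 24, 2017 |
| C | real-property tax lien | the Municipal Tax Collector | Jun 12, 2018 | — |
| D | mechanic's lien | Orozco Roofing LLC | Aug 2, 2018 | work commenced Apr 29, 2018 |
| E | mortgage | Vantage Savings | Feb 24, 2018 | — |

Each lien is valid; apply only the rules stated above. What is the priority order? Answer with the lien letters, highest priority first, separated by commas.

Adjusting effective dates: B relates back to Mar 24, 2017 (work commenced); D is treated as recorded Apr 29, 2018, the work-commencement date.
C, as a real-property tax lien, has superpriority and ranks first.
Ordering the rest by effective date: B (Mar 24, 2017), A (Dec 11, 2017), E (Feb 24, 2018), D (Apr 29, 2018).
Because B would otherwise rank above D, the subordination swaps them.

C, D, A, E, B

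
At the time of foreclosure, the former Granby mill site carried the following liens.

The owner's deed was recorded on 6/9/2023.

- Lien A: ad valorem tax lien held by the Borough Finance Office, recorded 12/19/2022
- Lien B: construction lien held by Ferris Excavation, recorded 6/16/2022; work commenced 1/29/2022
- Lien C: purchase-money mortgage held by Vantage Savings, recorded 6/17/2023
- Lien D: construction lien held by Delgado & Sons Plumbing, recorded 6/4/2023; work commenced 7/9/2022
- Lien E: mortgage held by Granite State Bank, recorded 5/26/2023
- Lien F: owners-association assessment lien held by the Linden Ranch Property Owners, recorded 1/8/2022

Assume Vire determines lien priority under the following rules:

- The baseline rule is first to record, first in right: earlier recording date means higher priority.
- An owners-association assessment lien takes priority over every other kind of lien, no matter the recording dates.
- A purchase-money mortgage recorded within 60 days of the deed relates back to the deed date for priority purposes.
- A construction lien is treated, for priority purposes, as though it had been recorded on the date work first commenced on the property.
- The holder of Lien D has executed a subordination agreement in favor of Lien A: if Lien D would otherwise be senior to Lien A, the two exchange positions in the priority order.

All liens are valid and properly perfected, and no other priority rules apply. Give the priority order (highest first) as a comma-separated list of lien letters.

F, B, A, D, E, C

First, effective dates: B's effective date is 1/29/2022, when work began; C relates back to the deed date 6/9/2023; D relates back to 7/9/2022 (work commenced).
F is an owners-association assessment lien and takes priority over every other lien.
The other liens, earliest effective date first: B (1/29/2022), D (7/9/2022), A (12/19/2022), E (5/26/2023), C (6/9/2023).
D is senior to A before the subordination, so the two trade places.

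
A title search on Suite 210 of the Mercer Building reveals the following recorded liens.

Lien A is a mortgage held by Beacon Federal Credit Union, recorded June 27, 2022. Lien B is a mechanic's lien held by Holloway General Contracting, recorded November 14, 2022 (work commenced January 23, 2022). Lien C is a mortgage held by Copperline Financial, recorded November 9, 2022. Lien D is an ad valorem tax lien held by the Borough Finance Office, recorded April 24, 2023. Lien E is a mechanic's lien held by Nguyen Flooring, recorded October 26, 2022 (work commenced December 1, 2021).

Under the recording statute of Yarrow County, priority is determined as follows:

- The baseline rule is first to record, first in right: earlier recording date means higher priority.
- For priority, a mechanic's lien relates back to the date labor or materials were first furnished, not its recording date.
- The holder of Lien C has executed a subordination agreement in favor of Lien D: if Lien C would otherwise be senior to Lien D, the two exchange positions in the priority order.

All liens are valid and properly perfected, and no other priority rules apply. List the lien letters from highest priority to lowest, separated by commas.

Effective dates after the stated exceptions: B relates back to January 23, 2022 (work commenced); E is treated as recorded December 1, 2021, the work-commencement date.
By effective date, earliest first: E (December 1, 2021), B (January 23, 2022), A (June 27, 2022), C (November 9, 2022), D (April 24, 2023).
Because C would otherwise rank above D, the subordination swaps them.

E, B, A, D, C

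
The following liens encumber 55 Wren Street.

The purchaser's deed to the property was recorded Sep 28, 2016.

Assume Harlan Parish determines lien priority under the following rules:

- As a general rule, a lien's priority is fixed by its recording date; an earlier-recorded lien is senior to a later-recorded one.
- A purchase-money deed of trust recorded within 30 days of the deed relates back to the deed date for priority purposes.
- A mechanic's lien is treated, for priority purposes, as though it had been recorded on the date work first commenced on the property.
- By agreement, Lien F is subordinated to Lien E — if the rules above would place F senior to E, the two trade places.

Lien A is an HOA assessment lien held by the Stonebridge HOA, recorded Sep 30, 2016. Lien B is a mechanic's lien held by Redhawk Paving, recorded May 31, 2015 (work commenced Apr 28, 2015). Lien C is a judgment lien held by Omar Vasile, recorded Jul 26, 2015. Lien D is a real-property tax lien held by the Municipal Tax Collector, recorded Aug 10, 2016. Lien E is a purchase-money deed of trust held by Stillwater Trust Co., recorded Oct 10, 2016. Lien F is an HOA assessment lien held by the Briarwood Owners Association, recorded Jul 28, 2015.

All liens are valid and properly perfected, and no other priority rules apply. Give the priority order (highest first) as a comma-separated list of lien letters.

Adjusting effective dates: B is treated as recorded Apr 28, 2015, the work-commencement date; E's effective date is the deed date, Sep 28, 2016.
By effective date: B (Apr 28, 2015), C (Jul 26, 2015), F (Jul 28, 2015), D (Aug 10, 2016), E (Sep 28, 2016), A (Sep 30, 2016).
F would otherwise be senior to E, so under the subordination agreement F and E exchange positions.

B, C, E, D, F, A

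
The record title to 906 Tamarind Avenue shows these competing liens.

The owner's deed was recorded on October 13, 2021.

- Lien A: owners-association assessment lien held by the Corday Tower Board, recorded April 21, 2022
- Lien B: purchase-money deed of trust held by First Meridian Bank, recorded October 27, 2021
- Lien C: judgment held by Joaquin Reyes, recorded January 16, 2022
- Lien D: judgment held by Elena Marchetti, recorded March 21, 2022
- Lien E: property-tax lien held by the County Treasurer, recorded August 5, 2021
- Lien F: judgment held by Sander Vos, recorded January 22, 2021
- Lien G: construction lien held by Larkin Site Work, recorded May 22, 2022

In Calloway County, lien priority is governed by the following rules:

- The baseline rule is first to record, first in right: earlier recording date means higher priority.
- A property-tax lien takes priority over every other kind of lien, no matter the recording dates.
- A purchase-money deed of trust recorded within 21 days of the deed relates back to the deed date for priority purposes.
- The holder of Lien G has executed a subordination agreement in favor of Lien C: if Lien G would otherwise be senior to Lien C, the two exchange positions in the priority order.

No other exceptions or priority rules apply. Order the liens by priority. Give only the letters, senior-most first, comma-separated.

E, F, B, C, D, A, G

Effective dates: B relates back to the deed date October 13, 2021.
As a property-tax lien, E is senior to every other lien.
Remaining liens by effective date: F (January 22, 2021), B (October 13, 2021), C (January 16, 2022), D (March 21, 2022), A (April 21, 2022), G (May 22, 2022).
G is already junior to C, so the subordination agreement changes nothing.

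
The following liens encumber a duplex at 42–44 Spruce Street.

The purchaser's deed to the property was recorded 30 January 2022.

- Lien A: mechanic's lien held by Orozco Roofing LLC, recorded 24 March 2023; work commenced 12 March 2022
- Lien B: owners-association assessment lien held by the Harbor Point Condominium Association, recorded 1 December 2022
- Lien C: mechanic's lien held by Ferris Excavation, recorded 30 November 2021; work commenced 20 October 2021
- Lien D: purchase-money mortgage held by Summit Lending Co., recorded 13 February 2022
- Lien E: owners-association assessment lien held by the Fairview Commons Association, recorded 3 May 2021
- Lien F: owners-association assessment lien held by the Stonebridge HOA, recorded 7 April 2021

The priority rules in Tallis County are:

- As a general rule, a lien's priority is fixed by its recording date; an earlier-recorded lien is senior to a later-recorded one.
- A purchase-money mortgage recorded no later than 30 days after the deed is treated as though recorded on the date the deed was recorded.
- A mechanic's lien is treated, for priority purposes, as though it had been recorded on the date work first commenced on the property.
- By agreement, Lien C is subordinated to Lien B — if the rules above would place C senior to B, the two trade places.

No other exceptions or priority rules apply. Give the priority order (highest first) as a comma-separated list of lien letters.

F, E, B, D, A, C

First, effective dates: A relates back to 12 March 2022 (work commenced); C is treated as recorded 20 October 2021, the work-commencement date; D relates back to the deed date 30 January 2022.
By effective date: F (7 April 2021), E (3 May 2021), C (20 October 2021), D (30 January 2022), A (12 March 2022), B (1 December 2022).
C would otherwise be senior to B, so under the subordination agreement C and B exchange positions.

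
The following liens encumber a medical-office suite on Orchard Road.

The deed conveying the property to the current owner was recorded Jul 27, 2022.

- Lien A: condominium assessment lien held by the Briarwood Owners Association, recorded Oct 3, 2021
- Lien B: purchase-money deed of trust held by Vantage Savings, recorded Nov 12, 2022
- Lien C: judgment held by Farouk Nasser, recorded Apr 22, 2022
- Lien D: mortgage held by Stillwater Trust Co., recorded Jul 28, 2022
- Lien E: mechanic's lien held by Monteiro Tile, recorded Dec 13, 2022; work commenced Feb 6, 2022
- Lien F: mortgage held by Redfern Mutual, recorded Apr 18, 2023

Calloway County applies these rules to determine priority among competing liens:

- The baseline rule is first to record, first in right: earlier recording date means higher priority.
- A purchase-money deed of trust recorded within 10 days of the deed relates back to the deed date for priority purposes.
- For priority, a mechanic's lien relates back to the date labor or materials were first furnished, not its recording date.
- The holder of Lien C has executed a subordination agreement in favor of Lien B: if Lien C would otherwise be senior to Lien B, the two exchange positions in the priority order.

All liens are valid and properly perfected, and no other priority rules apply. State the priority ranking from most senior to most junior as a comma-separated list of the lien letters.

First, effective dates: B was recorded 108 days after the deed — beyond 10 days — so no relation-back applies; E is treated as recorded Feb 6, 2022, the work-commencement date.
By effective date, earliest first: A (Oct 3, 2021), E (Feb 6, 2022), C (Apr 22, 2022), D (Jul 28, 2022), B (Nov 12, 2022), F (Apr 18, 2023).
C would otherwise be senior to B, so under the subordination agreement C and B exchange positions.

A, E, B, D, C, F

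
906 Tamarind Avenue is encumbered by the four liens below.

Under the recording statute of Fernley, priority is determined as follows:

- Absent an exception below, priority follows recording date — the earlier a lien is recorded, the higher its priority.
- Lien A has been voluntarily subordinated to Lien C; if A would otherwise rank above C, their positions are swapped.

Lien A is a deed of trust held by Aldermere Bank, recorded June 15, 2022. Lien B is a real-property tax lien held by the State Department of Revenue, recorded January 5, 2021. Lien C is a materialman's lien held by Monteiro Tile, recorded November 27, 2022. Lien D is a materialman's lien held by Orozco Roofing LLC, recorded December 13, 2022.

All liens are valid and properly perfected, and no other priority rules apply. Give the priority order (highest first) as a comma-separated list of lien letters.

B, C, A, D

Ordering by effective date: B (January 5, 2021), A (June 15, 2022), C (November 27, 2022), D (December 13, 2022).
A is senior to C before the subordination, so the two trade places.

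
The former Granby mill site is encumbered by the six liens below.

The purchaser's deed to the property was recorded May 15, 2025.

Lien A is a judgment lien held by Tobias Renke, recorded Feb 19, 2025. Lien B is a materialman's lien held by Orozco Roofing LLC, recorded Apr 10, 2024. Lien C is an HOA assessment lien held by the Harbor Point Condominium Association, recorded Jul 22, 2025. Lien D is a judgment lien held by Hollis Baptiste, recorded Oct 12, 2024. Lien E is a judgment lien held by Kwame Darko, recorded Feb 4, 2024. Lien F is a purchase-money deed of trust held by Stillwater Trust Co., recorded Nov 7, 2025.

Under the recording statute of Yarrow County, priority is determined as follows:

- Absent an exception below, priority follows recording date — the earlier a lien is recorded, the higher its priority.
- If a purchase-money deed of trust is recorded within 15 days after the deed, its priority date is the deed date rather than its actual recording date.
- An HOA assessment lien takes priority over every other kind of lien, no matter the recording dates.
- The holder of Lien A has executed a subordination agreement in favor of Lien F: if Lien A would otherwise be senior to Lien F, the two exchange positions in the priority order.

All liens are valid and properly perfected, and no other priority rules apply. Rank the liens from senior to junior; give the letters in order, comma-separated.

Adjusting effective dates: F missed the 15-day window (176 days after the deed), so its recording date stands.
C is an HOA assessment lien, so it outranks all other liens regardless of date.
Ordering the rest by effective date: E (Feb 4, 2024), B (Apr 10, 2024), D (Oct 12, 2024), A (Feb 19, 2025), F (Nov 7, 2025).
The subordination applies — A was senior to F — so A and F swap.

C, E, B, D, F, A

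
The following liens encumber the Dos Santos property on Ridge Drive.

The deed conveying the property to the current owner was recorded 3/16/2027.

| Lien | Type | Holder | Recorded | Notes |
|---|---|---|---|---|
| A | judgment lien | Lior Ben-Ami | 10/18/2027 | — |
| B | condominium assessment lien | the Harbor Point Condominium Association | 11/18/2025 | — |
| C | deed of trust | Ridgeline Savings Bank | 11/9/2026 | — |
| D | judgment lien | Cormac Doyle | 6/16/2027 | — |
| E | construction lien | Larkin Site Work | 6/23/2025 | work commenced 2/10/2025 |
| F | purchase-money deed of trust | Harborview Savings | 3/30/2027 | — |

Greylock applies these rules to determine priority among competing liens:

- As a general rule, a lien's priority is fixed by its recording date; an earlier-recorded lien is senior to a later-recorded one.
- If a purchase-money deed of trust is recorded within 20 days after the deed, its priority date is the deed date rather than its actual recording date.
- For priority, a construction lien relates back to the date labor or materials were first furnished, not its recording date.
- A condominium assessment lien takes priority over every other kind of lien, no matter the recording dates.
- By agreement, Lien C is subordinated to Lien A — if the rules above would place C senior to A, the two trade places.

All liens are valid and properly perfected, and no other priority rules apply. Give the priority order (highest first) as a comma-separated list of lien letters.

B, E, A, F, D, C

Effective dates: E's effective date is 2/10/2025, when work began; F was recorded within the 20-day window, so its effective date is the deed date 3/16/2027.
B, as a condominium assessment lien, has superpriority and ranks first.
Remaining liens by effective date: E (2/10/2025), C (11/9/2026), F (3/16/2027), D (6/16/2027), A (10/18/2027).
The subordination applies — C was senior to A — so C and A swap.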